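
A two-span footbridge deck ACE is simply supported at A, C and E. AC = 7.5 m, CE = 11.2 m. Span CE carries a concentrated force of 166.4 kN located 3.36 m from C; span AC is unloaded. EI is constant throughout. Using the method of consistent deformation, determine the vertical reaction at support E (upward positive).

Insert a hinge at C; M_C is the redundant, and each span becomes simply supported.
Rotations at C on the released spans (each span's end-slope, ×1/EI):
  span CE: point load 166.4 at a = 3.36: Pab(L + b)/(6LEI) = 1242/EI
  relative rotation θ_0 = (0 + 1242)/EI = 1242/EI
A unit hogging moment at C produces rotation L₁/(3EI) + L₂/(3EI) = 6.233/EI.
Slope continuity at C: θ_0 = M_C·6.233/EI, so M_C = 1242/6.233 = 199.2 kN·m (hogging).
Span CE, ΣM about E: R_C^{CE}·11.2 = 1305 + 199.2, so R_C^{CE} = 134.3 kN and R_E = 166.4 − 134.3 = 32.13 kN.

R_E = 32.13 kN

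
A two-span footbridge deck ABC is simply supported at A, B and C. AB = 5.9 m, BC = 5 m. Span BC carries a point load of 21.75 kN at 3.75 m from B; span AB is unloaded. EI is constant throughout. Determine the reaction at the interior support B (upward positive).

R_B = 7.598 kN

Take M_B as the redundant. Released structure: two simple spans AB and BC with a hinge at B.
End slopes at the hinge B, treating each span as simply supported:
  span BC: point load 21.75 at a = 3.75: Pab(L + b)/(6LEI) = 21.24/EI
  relative rotation θ_0 = (0 + 21.24)/EI = 21.24/EI
A unit hogging moment at B produces rotation L₁/(3EI) + L₂/(3EI) = 3.633/EI.
Slope continuity at B: θ_0 = M_B·3.633/EI, so M_B = 21.24/3.633 = 5.846 kN·m (hogging).
Span AB, ΣM about A with M_B applied at B: R_B^{AB}·5.9 = 0 + 5.846, so R_B^{AB} = 0.9908 kN and R_A = 0 − 0.9908 = -0.9908 kN.
Span BC, ΣM about C: R_B^{BC}·5 = 27.19 + 5.846, so R_B^{BC} = 6.607 kN and R_C = 21.75 − 6.607 = 15.14 kN.
R_B = 0.9908 + 6.607 = 7.598 kN.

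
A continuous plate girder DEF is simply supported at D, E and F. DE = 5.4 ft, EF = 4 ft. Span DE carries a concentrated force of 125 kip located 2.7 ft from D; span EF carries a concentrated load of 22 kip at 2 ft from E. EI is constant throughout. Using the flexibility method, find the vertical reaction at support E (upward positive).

Take M_E as the redundant. Released structure: two simple spans DE and EF with a hinge at E.
Discontinuity in slope at E on the released structure — sum the simple-span end rotations:
  span DE: point load 125 at a = 2.7: Pab(L + a)/(6LEI) = 227.8/EI
  span EF: point load 22 at a = 2: Pab(L + b)/(6LEI) = 22/EI
  relative rotation θ_0 = (227.8 + 22)/EI = 249.8/EI
A unit hogging moment at E produces rotation L₁/(3EI) + L₂/(3EI) = 3.133/EI.
Slope continuity at E: θ_0 = M_E·3.133/EI, so M_E = 249.8/3.133 = 79.73 kip·ft (hogging).
Span DE, ΣM about D with M_E applied at E: R_E^{DE}·5.4 = 337.5 + 79.73, so R_E^{DE} = 77.26 kip and R_D = 125 − 77.26 = 47.74 kip.
Span EF, ΣM about F: R_E^{EF}·4 = 44 + 79.73, so R_E^{EF} = 30.93 kip and R_F = 22 − 30.93 = -8.932 kip.
R_E = 77.26 + 30.93 = 108.2 kip.

R_E = 108.2 kip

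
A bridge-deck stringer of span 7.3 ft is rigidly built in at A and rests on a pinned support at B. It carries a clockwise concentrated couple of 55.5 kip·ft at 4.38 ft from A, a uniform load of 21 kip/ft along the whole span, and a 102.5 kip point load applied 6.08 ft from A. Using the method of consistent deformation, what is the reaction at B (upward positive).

R_B = 144.1 kip

Choose R_B as the redundant. The primary structure is the cantilever fixed at A.
Free-end deflection of the primary structure under the applied loading (downward +):
  clockwise couple 55.5 at a = 4.38: M₀a(2L − a)/(2EI) = 1242/EI
  UDL 21: wL⁴/(8EI) = 7455/EI
  point load 102.5 at a = 6.08: Pa²(3L − a)/(6EI) = 9990/EI
  δ_0 = 18687/EI
Flexibility coefficient — unit upward force at B: δ_{BB} = L³/(3EI) = 129.7/EI.
The prop prevents deflection at B: R_B = δ_0/δ_{BB} = 18687/129.7 = 144.1 kip.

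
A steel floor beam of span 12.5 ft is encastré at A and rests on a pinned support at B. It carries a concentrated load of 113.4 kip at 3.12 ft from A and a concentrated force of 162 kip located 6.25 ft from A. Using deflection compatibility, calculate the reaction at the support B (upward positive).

Remove the prop at B; the released (primary) structure is a cantilever built in at A.
Primary-structure tip deflection at B by superposition:
  point load 113.4 at a = 3.12: Pa²(3L − a)/(6EI) = 6325/EI
  point load 162 at a = 6.25: Pa²(3L − a)/(6EI) = 32959/EI
  δ_0 = 39284/EI
Flexibility coefficient — unit upward force at B: δ_{BB} = L³/(3EI) = 651/EI.
Compatibility at B: δ_0 − R_B·δ_{BB} = 0, so R_B = 39284/651 = 60.34 kip.

R_B = 60.34 kip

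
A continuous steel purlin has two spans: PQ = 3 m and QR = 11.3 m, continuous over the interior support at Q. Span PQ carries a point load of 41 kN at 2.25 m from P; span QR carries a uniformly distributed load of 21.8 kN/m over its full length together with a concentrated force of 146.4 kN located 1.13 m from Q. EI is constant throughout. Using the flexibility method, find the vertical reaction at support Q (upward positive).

Release continuity at Q by inserting a hinge; the redundant is the internal moment M_Q. The primary structure is two simply-supported spans PQ and QR.
Rotations at Q on the released spans (each span's end-slope, ×1/EI):
  span PQ: point load 41 at a = 2.25: Pab(L + a)/(6LEI) = 20.18/EI
  span QR: UDL 21.8: wL³/(24EI) = 1311/EI
  span QR: point load 146.4 at a = 1.13: Pab(L + b)/(6LEI) = 532.8/EI
  relative rotation θ_0 = (20.18 + 1843)/EI = 1864/EI
A unit hogging moment at Q produces rotation L₁/(3EI) + L₂/(3EI) = 4.767/EI.
Compatibility: M_Q·(L₁+L₂)/(3EI) = θ_0, giving M_Q = 391 kN·m (hogging).
Span PQ, ΣM about P with M_Q applied at Q: R_Q^{PQ}·3 = 92.25 + 391, so R_Q^{PQ} = 161.1 kN and R_P = 41 − 161.1 = -120.1 kN.
Span QR, ΣM about R: R_Q^{QR}·11.3 = 2881 + 391, so R_Q^{QR} = 289.5 kN and R_R = 392.7 − 289.5 = 103.2 kN.
R_Q = 161.1 + 289.5 = 450.6 kN.

R_Q = 450.6 kN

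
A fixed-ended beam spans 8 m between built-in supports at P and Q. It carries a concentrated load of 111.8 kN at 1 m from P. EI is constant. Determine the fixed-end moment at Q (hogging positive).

Release both end moments; the primary structure is a simply-supported span PQ with redundants M_P and M_Q.
On the primary (simply-supported) span, the end slopes from the loading are:
  at P: point load 111.8 at a = 1: Pab(L + b)/(6LEI) = 244.6/EI
  at Q: point load 111.8 at a = 1: Pab(L + a)/(6LEI) = 146.7/EI
  θ_P0 = 244.6/EI,  θ_Q0 = 146.7/EI
Flexibility coefficients: a unit moment at one end gives L/(3EI) there and L/(6EI) at the far end, so f₁₁ = f₂₂ = 2.667/EI and f₁₂ = f₂₁ = 1.333/EI.
Compatibility — zero rotation at each built-in end:
  2.667 M_P + 1.333 M_Q = 244.6
  1.333 M_P + 2.667 M_Q = 146.7
Solving the pair gives M_P = 85.6 kN·m and M_Q = 12.23 kN·m (hogging).

M_Q = 12.23 kN·m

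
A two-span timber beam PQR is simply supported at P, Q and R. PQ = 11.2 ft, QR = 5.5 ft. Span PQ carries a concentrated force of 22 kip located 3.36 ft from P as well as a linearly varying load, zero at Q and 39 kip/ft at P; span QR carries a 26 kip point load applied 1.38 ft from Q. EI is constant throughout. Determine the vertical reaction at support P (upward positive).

Insert a hinge at Q; M_Q is the redundant, and each span becomes simply supported.
Discontinuity in slope at Q on the released structure — sum the simple-span end rotations:
  span PQ: point load 22 at a = 3.36: Pab(L + a)/(6LEI) = 125.6/EI
  span PQ: triangular load, peak 39: 7w₀L³/(360EI) = 1065/EI
  span QR: point load 26 at a = 1.38: Pab(L + b)/(6LEI) = 43.09/EI
  relative rotation θ_0 = (1191 + 43.09)/EI = 1234/EI
A unit hogging moment at Q produces rotation L₁/(3EI) + L₂/(3EI) = 5.567/EI.
Compatibility: M_Q·(L₁+L₂)/(3EI) = θ_0, giving M_Q = 221.7 kip·ft (hogging).
Span PQ, ΣM about P with M_Q applied at Q: R_Q^{PQ}·11.2 = 889.3 + 221.7, so R_Q^{PQ} = 99.19 kip and R_P = 240.4 − 99.19 = 141.2 kip.

R_P = 141.2 kip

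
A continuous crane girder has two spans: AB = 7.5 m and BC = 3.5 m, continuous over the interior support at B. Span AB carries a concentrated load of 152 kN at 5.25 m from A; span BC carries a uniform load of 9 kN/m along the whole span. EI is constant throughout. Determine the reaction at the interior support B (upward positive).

R_B = 182.1 kN

Take M_B as the redundant. Released structure: two simple spans AB and BC with a hinge at B.
Discontinuity in slope at B on the released structure — sum the simple-span end rotations:
  span AB: point load 152 at a = 5.25: Pab(L + a)/(6LEI) = 508.7/EI
  span BC: UDL 9: wL³/(24EI) = 16.08/EI
  relative rotation θ_0 = (508.7 + 16.08)/EI = 524.8/EI
A unit hogging moment at B produces rotation L₁/(3EI) + L₂/(3EI) = 3.667/EI.
Slope continuity at B: θ_0 = M_B·3.667/EI, so M_B = 524.8/3.667 = 143.1 kN·m (hogging).
Span AB, ΣM about A with M_B applied at B: R_B^{AB}·7.5 = 798 + 143.1, so R_B^{AB} = 125.5 kN and R_A = 152 − 125.5 = 26.52 kN.
Span BC, ΣM about C: R_B^{BC}·3.5 = 55.12 + 143.1, so R_B^{BC} = 56.64 kN and R_C = 31.5 − 56.64 = -25.14 kN.
R_B = 125.5 + 56.64 = 182.1 kN.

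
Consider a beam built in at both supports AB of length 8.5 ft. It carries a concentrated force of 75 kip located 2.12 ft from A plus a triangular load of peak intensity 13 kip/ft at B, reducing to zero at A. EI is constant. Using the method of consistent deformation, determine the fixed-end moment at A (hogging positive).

M_A = 120.9 kip·ft

Take the two fixed-end moments M_A, M_B as redundants; the released structure is the simple span AB.
Simple-span end rotations at A and B under the given loads:
  at A: point load 75 at a = 2.12: Pab(L + b)/(6LEI) = 296/EI
  at B: point load 75 at a = 2.12: Pab(L + a)/(6LEI) = 211.2/EI
  at A: triangular load, peak 13: 7w₀L³/(360EI) = 155.2/EI
  at B: triangular load, peak 13: w₀L³/(45EI) = 177.4/EI
  θ_A0 = 451.2/EI,  θ_B0 = 388.7/EI
Flexibility coefficients: a unit moment at one end gives L/(3EI) there and L/(6EI) at the far end, so f₁₁ = f₂₂ = 2.833/EI and f₁₂ = f₂₁ = 1.417/EI.
Compatibility — zero rotation at each built-in end:
  2.833 M_A + 1.417 M_B = 451.2
  1.417 M_A + 2.833 M_B = 388.7
Solving the pair gives M_A = 120.9 kip·ft and M_B = 76.73 kip·ft (hogging).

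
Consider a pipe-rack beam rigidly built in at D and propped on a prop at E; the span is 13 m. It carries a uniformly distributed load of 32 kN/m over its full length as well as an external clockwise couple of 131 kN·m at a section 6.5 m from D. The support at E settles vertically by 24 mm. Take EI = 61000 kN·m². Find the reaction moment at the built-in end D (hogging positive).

Choose R_E as the redundant. The primary structure is the cantilever fixed at D.
Downward deflection at the released point E due to the loads:
  UDL 32: wL⁴/(8EI) = 114244/EI
  clockwise couple 131 at a = 6.5: M₀a(2L − a)/(2EI) = 8302/EI
  δ_0 = 122546/EI
Tip deflection under a unit load at E: L³/(3EI) = 732.3/EI.
With EI = 61000 kN·m²: δ_0 = 2.009 m and δ_{EE} = 0.012005 m/kN.
Compatibility — the beam at E must follow the support down by 0.024 m: δ_0 − R_E·δ_{EE} = 0.024, so R_E = (2.009 − 0.024)/0.012005 = 165.3 kN.
Moment equilibrium about D: M_D = Σ(load moments about D) − R_E·L = 2835 − 165.3×13 = 685.6 kN·m.

M_D = 685.6 kN·m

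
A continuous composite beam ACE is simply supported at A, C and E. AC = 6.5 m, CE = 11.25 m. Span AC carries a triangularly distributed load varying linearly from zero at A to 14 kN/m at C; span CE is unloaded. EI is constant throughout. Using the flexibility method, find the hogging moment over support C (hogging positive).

M_C = 14.44 kN·m

Take M_C as the redundant. Released structure: two simple spans AC and CE with a hinge at C.
End slopes at the hinge C, treating each span as simply supported:
  span AC: triangular load, peak 14: w₀L³/(45EI) = 85.44/EI
  relative rotation θ_0 = (85.44 + 0)/EI = 85.44/EI
A unit hogging moment at C produces rotation L₁/(3EI) + L₂/(3EI) = 5.917/EI.
Slope continuity at C: θ_0 = M_C·5.917/EI, so M_C = 85.44/5.917 = 14.44 kN·m (hogging).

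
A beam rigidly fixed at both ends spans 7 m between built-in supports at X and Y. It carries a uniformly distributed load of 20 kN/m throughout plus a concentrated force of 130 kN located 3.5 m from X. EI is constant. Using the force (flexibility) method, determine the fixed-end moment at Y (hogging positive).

Take the two fixed-end moments M_X, M_Y as redundants; the released structure is the simple span XY.
End rotations of the released simple span under the applied load (×1/EI):
  at X: UDL 20: wL³/(24EI) = 285.8/EI
  at Y: UDL 20: wL³/(24EI) = 285.8/EI
  at X: point load 130 at a = 3.5: Pab(L + b)/(6LEI) = 398.1/EI
  at Y: point load 130 at a = 3.5: Pab(L + a)/(6LEI) = 398.1/EI
  θ_X0 = 684/EI,  θ_Y0 = 684/EI
Flexibility coefficients: a unit moment at one end gives L/(3EI) there and L/(6EI) at the far end, so f₁₁ = f₂₂ = 2.333/EI and f₁₂ = f₂₁ = 1.167/EI.
Compatibility — zero rotation at each built-in end:
  2.333 M_X + 1.167 M_Y = 684
  1.167 M_X + 2.333 M_Y = 684
Solving the pair gives M_X = 195.4 kN·m and M_Y = 195.4 kN·m (hogging).

M_Y = 195.4 kN·m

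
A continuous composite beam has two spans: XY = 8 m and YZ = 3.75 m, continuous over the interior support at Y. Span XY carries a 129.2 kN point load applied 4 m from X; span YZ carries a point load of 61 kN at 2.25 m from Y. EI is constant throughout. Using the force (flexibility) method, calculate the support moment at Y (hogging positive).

Release continuity at Y by inserting a hinge; the redundant is the internal moment M_Y. The primary structure is two simply-supported spans XY and YZ.
Rotations at Y on the released spans (each span's end-slope, ×1/EI):
  span XY: point load 129.2 at a = 4: Pab(L + a)/(6LEI) = 516.8/EI
  span YZ: point load 61 at a = 2.25: Pab(L + b)/(6LEI) = 48.04/EI
  relative rotation θ_0 = (516.8 + 48.04)/EI = 564.8/EI
A unit hogging moment at Y produces rotation L₁/(3EI) + L₂/(3EI) = 3.917/EI.
Compatibility: M_Y·(L₁+L₂)/(3EI) = θ_0, giving M_Y = 144.2 kN·m (hogging).

M_Y = 144.2 kN·m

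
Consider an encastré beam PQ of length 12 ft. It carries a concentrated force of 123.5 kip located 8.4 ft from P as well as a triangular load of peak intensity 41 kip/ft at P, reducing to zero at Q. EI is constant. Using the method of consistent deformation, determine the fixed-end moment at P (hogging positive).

Take the two fixed-end moments M_P, M_Q as redundants; the released structure is the simple span PQ.
On the primary (simply-supported) span, the end slopes from the loading are:
  at P: point load 123.5 at a = 8.4: Pab(L + b)/(6LEI) = 809.2/EI
  at Q: point load 123.5 at a = 8.4: Pab(L + a)/(6LEI) = 1058/EI
  at P: triangular load, peak 41: w₀L³/(45EI) = 1574/EI
  at Q: triangular load, peak 41: 7w₀L³/(360EI) = 1378/EI
  θ_P0 = 2384/EI,  θ_Q0 = 2436/EI
Flexibility coefficients: a unit moment at one end gives L/(3EI) there and L/(6EI) at the far end, so f₁₁ = f₂₂ = 4/EI and f₁₂ = f₂₁ = 2/EI.
Compatibility — zero rotation at each built-in end:
  4 M_P + 2 M_Q = 2384
  2 M_P + 4 M_Q = 2436
Solving the pair gives M_P = 388.6 kip·ft and M_Q = 414.7 kip·ft (hogging).

M_P = 388.6 kip·ft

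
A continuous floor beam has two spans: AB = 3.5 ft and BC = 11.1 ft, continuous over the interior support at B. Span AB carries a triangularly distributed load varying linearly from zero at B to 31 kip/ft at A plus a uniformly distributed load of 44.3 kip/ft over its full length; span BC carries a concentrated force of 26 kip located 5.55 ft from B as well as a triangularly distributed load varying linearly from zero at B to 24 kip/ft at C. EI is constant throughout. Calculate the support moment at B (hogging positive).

Take M_B as the redundant. Released structure: two simple spans AB and BC with a hinge at B.
Discontinuity in slope at B on the released structure — sum the simple-span end rotations:
  span AB: triangular load, peak 31: 7w₀L³/(360EI) = 25.84/EI
  span AB: UDL 44.3: wL³/(24EI) = 79.14/EI
  span BC: point load 26 at a = 5.55: Pab(L + b)/(6LEI) = 200.2/EI
  span BC: triangular load, peak 24: 7w₀L³/(360EI) = 638.2/EI
  relative rotation θ_0 = (105 + 838.4)/EI = 943.4/EI
A unit hogging moment at B produces rotation L₁/(3EI) + L₂/(3EI) = 4.867/EI.
Slope continuity at B: θ_0 = M_B·4.867/EI, so M_B = 943.4/4.867 = 193.9 kip·ft (hogging).

M_B = 193.9 kip·ft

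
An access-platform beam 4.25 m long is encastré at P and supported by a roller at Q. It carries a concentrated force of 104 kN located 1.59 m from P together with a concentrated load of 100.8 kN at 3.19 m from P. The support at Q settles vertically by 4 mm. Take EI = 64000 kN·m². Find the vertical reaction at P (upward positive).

R_P = 131.8 kN

Choose R_Q as the redundant. The primary structure is the cantilever fixed at P.
Primary-structure tip deflection at Q by superposition:
  point load 104 at a = 1.59: Pa²(3L − a)/(6EI) = 489/EI
  point load 100.8 at a = 3.19: Pa²(3L − a)/(6EI) = 1634/EI
  δ_0 = 2123/EI
Flexibility coefficient — unit upward force at Q: δ_{QQ} = L³/(3EI) = 25.59/EI.
With EI = 64000 kN·m²: δ_0 = 0.033178 m and δ_{QQ} = 0.0004 m/kN.
Compatibility — the beam at Q must follow the support down by 0.004 m: δ_0 − R_Q·δ_{QQ} = 0.004, so R_Q = (0.033178 − 0.004)/0.0004 = 72.98 kN.
Vertical equilibrium: R_P = ΣP − R_Q = 204.8 − 72.98 = 131.8 kN.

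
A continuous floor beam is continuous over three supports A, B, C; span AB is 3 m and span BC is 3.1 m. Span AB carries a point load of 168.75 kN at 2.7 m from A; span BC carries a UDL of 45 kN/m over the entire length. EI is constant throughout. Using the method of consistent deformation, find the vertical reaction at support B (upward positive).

Release continuity at B by inserting a hinge; the redundant is the internal moment M_B. The primary structure is two simply-supported spans AB and BC.
Discontinuity in slope at B on the released structure — sum the simple-span end rotations:
  span AB: point load 168.75 at a = 2.7: Pab(L + a)/(6LEI) = 43.28/EI
  span BC: UDL 45: wL³/(24EI) = 55.86/EI
  relative rotation θ_0 = (43.28 + 55.86)/EI = 99.14/EI
A unit hogging moment at B produces rotation L₁/(3EI) + L₂/(3EI) = 2.033/EI.
Compatibility: M_B·(L₁+L₂)/(3EI) = θ_0, giving M_B = 48.76 kN·m (hogging).
Span AB, ΣM about A with M_B applied at B: R_B^{AB}·3 = 455.6 + 48.76, so R_B^{AB} = 168.1 kN and R_A = 168.8 − 168.1 = 0.6221 kN.
Span BC, ΣM about C: R_B^{BC}·3.1 = 216.2 + 48.76, so R_B^{BC} = 85.48 kN and R_C = 139.5 − 85.48 = 54.02 kN.
R_B = 168.1 + 85.48 = 253.6 kN.

R_B = 253.6 kN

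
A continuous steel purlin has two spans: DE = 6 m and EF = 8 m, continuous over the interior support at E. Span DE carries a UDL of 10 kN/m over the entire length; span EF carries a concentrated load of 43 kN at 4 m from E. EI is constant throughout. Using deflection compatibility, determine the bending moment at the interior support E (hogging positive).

M_E = 56.14 kN·m

Take M_E as the redundant. Released structure: two simple spans DE and EF with a hinge at E.
End slopes at the hinge E, treating each span as simply supported:
  span DE: UDL 10: wL³/(24EI) = 90/EI
  span EF: point load 43 at a = 4: Pab(L + b)/(6LEI) = 172/EI
  relative rotation θ_0 = (90 + 172)/EI = 262/EI
A unit hogging moment at E produces rotation L₁/(3EI) + L₂/(3EI) = 4.667/EI.
Compatibility: M_E·(L₁+L₂)/(3EI) = θ_0, giving M_E = 56.14 kN·m (hogging).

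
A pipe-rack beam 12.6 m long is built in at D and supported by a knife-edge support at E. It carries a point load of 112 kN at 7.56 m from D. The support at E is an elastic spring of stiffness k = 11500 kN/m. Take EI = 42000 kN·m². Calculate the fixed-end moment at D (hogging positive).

M_D = 240.4 kN·m

Choose R_E as the redundant. The primary structure is the cantilever fixed at D.
Primary-structure tip deflection at E by superposition:
  point load 112 at a = 7.56: Pa²(3L − a)/(6EI) = 32262/EI
Tip deflection under a unit load at E: L³/(3EI) = 666.8/EI.
With EI = 42000 kN·m²: δ_0 = 0.76814 m and δ_{EE} = 0.015876 m/kN.
Compatibility — the spring shortens by R_E/k under the reaction it provides: δ_0 − R_E·δ_{EE} = R_E/k. With 1/k = 0.000087 m/kN, R_E = δ_0 / (δ_{EE} + 1/k) = 0.76814 / (0.015876 + 0.000087) = 48.12 kN.
Moment equilibrium about D: M_D = Σ(load moments about D) − R_E·L = 846.7 − 48.12×12.6 = 240.4 kN·m.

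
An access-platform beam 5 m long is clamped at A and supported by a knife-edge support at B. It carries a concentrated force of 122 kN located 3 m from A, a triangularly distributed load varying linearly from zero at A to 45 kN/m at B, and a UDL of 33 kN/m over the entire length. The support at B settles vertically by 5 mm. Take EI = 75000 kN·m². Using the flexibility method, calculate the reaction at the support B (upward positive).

Choose R_B as the redundant. The primary structure is the cantilever fixed at A.
Deflection at B on the released cantilever, summing each load's contribution:
  point load 122 at a = 3: Pa²(3L − a)/(6EI) = 2196/EI
  triangular load, peak 45 at the free end: 11w₀L⁴/(120EI) = 2578/EI
  UDL 33: wL⁴/(8EI) = 2578/EI
  δ_0 = 7352/EI
Flexibility coefficient — unit upward force at B: δ_{BB} = L³/(3EI) = 41.67/EI.
With EI = 75000 kN·m²: δ_0 = 0.09803 m and δ_{BB} = 0.000556 m/kN.
Compatibility — the beam at B must follow the support down by 0.005 m: δ_0 − R_B·δ_{BB} = 0.005, so R_B = (0.09803 − 0.005)/0.000556 = 167.5 kN.

R_B = 167.5 kN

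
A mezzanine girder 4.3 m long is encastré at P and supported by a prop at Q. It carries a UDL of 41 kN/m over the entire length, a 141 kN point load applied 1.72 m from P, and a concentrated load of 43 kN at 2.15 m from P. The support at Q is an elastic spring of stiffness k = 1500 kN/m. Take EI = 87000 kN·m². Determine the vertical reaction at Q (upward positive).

Take the reaction at Q as the redundant and release it; the primary structure is a cantilever fixed at P.
Deflection at Q on the released cantilever, summing each load's contribution:
  UDL 41: wL⁴/(8EI) = 1752/EI
  point load 141 at a = 1.72: Pa²(3L − a)/(6EI) = 777.3/EI
  point load 43 at a = 2.15: Pa²(3L − a)/(6EI) = 356.1/EI
  δ_0 = 2886/EI
Flexibility coefficient — unit upward force at Q: δ_{QQ} = L³/(3EI) = 26.5/EI.
With EI = 87000 kN·m²: δ_0 = 0.033167 m and δ_{QQ} = 0.000305 m/kN.
Compatibility — the spring shortens by R_Q/k under the reaction it provides: δ_0 − R_Q·δ_{QQ} = R_Q/k. With 1/k = 0.000667 m/kN, R_Q = δ_0 / (δ_{QQ} + 1/k) = 0.033167 / (0.000305 + 0.000667) = 34.15 kN.

R_Q = 34.15 kN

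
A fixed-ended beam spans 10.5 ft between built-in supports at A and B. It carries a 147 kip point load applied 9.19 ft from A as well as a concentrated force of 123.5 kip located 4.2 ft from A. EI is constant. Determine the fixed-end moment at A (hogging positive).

Take the two fixed-end moments M_A, M_B as redundants; the released structure is the simple span AB.
Simple-span end rotations at A and B under the given loads:
  at A: point load 147 at a = 9.19: Pab(L + b)/(6LEI) = 331.8/EI
  at B: point load 147 at a = 9.19: Pab(L + a)/(6LEI) = 553.1/EI
  at A: point load 123.5 at a = 4.2: Pab(L + b)/(6LEI) = 871.4/EI
  at B: point load 123.5 at a = 4.2: Pab(L + a)/(6LEI) = 762.5/EI
  θ_A0 = 1203/EI,  θ_B0 = 1316/EI
Flexibility coefficients: a unit moment at one end gives L/(3EI) there and L/(6EI) at the far end, so f₁₁ = f₂₂ = 3.5/EI and f₁₂ = f₂₁ = 1.75/EI.
Compatibility — zero rotation at each built-in end:
  3.5 M_A + 1.75 M_B = 1203
  1.75 M_A + 3.5 M_B = 1316
Solving the pair gives M_A = 207.8 kip·ft and M_B = 272 kip·ft (hogging).

M_A = 207.8 kip·ft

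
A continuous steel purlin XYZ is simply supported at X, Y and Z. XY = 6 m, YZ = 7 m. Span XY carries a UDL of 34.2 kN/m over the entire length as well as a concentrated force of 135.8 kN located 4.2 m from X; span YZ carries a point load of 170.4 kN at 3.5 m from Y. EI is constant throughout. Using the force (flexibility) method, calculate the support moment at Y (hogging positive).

Take M_Y as the redundant. Released structure: two simple spans XY and YZ with a hinge at Y.
Discontinuity in slope at Y on the released structure — sum the simple-span end rotations:
  span XY: UDL 34.2: wL³/(24EI) = 307.8/EI
  span XY: point load 135.8 at a = 4.2: Pab(L + a)/(6LEI) = 290.9/EI
  span YZ: point load 170.4 at a = 3.5: Pab(L + b)/(6LEI) = 521.9/EI
  relative rotation θ_0 = (598.7 + 521.9)/EI = 1121/EI
A unit hogging moment at Y produces rotation L₁/(3EI) + L₂/(3EI) = 4.333/EI.
Slope continuity at Y: θ_0 = M_Y·4.333/EI, so M_Y = 1121/4.333 = 258.6 kN·m (hogging).

M_Y = 258.6 kN·m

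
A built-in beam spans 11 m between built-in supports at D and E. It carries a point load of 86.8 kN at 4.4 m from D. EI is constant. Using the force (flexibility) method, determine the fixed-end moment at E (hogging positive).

Release both end moments; the primary structure is a simply-supported span DE with redundants M_D and M_E.
On the primary (simply-supported) span, the end slopes from the loading are:
  at D: point load 86.8 at a = 4.4: Pab(L + b)/(6LEI) = 672.2/EI
  at E: point load 86.8 at a = 4.4: Pab(L + a)/(6LEI) = 588.2/EI
  θ_D0 = 672.2/EI,  θ_E0 = 588.2/EI
Flexibility coefficients: a unit moment at one end gives L/(3EI) there and L/(6EI) at the far end, so f₁₁ = f₂₂ = 3.667/EI and f₁₂ = f₂₁ = 1.833/EI.
Compatibility — zero rotation at each built-in end:
  3.667 M_D + 1.833 M_E = 672.2
  1.833 M_D + 3.667 M_E = 588.2
Solving the pair gives M_D = 137.5 kN·m and M_E = 91.66 kN·m (hogging).

M_E = 91.66 kN·m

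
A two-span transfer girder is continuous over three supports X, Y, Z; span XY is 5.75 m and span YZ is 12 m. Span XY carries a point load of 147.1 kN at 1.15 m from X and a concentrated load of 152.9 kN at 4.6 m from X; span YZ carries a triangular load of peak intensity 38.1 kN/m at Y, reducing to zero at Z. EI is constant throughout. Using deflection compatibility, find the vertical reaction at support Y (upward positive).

R_Y = 385.1 kN

Release continuity at Y by inserting a hinge; the redundant is the internal moment M_Y. The primary structure is two simply-supported spans XY and YZ.
Rotations at Y on the released spans (each span's end-slope, ×1/EI):
  span XY: point load 147.1 at a = 1.15: Pab(L + a)/(6LEI) = 155.6/EI
  span XY: point load 152.9 at a = 4.6: Pab(L + a)/(6LEI) = 242.7/EI
  span YZ: triangular load, peak 38.1: w₀L³/(45EI) = 1463/EI
  relative rotation θ_0 = (398.3 + 1463)/EI = 1861/EI
A unit hogging moment at Y produces rotation L₁/(3EI) + L₂/(3EI) = 5.917/EI.
Slope continuity at Y: θ_0 = M_Y·5.917/EI, so M_Y = 1861/5.917 = 314.6 kN·m (hogging).
Span XY, ΣM about X with M_Y applied at Y: R_Y^{XY}·5.75 = 872.5 + 314.6, so R_Y^{XY} = 206.5 kN and R_X = 300 − 206.5 = 93.55 kN.
Span YZ, ΣM about Z: R_Y^{YZ}·12 = 1829 + 314.6, so R_Y^{YZ} = 178.6 kN and R_Z = 228.6 − 178.6 = 49.98 kN.
R_Y = 206.5 + 178.6 = 385.1 kN.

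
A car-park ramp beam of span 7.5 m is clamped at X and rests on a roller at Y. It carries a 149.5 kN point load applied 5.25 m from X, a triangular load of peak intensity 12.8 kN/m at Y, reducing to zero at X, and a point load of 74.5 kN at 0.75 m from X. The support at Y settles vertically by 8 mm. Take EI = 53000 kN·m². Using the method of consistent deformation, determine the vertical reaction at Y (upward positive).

Remove the prop at Y; the released (primary) structure is a cantilever built in at X.
Primary-structure tip deflection at Y by superposition:
  point load 149.5 at a = 5.25: Pa²(3L − a)/(6EI) = 11847/EI
  triangular load, peak 12.8 at the free end: 11w₀L⁴/(120EI) = 3712/EI
  point load 74.5 at a = 0.75: Pa²(3L − a)/(6EI) = 151.9/EI
  δ_0 = 15711/EI
Flexibility coefficient — unit upward force at Y: δ_{YY} = L³/(3EI) = 140.6/EI.
With EI = 53000 kN·m²: δ_0 = 0.29644 m and δ_{YY} = 0.002653 m/kN.
Compatibility — the beam at Y must follow the support down by 0.008 m: δ_0 − R_Y·δ_{YY} = 0.008, so R_Y = (0.29644 − 0.008)/0.002653 = 108.7 kN.

R_Y = 108.7 kN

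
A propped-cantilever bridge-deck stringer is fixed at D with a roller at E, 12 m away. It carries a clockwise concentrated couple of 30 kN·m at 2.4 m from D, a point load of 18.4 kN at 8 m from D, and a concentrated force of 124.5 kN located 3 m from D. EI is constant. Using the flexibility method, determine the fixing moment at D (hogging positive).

Remove the prop at E; the released (primary) structure is a cantilever built in at D.
Downward deflection at the released point E due to the loads:
  clockwise couple 30 at a = 2.4: M₀a(2L − a)/(2EI) = 777.6/EI
  point load 18.4 at a = 8: Pa²(3L − a)/(6EI) = 5495/EI
  point load 124.5 at a = 3: Pa²(3L − a)/(6EI) = 6163/EI
  δ_0 = 12436/EI
Flexibility coefficient — unit upward force at E: δ_{EE} = L³/(3EI) = 576/EI.
Compatibility at E: δ_0 − R_E·δ_{EE} = 0, so R_E = 12436/576 = 21.59 kN.
Moment equilibrium about D: M_D = Σ(load moments about D) − R_E·L = 550.7 − 21.59×12 = 291.6 kN·m.

M_D = 291.6 kN·m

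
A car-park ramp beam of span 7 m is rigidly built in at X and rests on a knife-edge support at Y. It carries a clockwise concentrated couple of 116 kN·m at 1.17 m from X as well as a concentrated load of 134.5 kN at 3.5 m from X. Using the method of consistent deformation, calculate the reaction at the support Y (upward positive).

R_Y = 49.65 kN

Remove the prop at Y; the released (primary) structure is a cantilever built in at X.
Downward deflection at the released point Y due to the loads:
  clockwise couple 116 at a = 1.17: M₀a(2L − a)/(2EI) = 870.6/EI
  point load 134.5 at a = 3.5: Pa²(3L − a)/(6EI) = 4806/EI
  δ_0 = 5676/EI
Tip deflection under a unit load at Y: L³/(3EI) = 114.3/EI.
The prop prevents deflection at Y: R_Y = δ_0/δ_{YY} = 5676/114.3 = 49.65 kN.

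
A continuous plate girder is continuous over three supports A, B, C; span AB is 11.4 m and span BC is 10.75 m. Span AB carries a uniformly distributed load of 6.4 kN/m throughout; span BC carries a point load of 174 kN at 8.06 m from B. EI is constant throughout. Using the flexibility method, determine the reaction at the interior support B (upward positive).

R_B = 108.9 kN

Take M_B as the redundant. Released structure: two simple spans AB and BC with a hinge at B.
Rotations at B on the released spans (each span's end-slope, ×1/EI):
  span AB: UDL 6.4: wL³/(24EI) = 395.1/EI
  span BC: point load 174 at a = 8.06: Pab(L + b)/(6LEI) = 786.1/EI
  relative rotation θ_0 = (395.1 + 786.1)/EI = 1181/EI
A unit hogging moment at B produces rotation L₁/(3EI) + L₂/(3EI) = 7.383/EI.
Slope continuity at B: θ_0 = M_B·7.383/EI, so M_B = 1181/7.383 = 160 kN·m (hogging).
Span AB, ΣM about A with M_B applied at B: R_B^{AB}·11.4 = 415.9 + 160, so R_B^{AB} = 50.51 kN and R_A = 72.96 − 50.51 = 22.45 kN.
Span BC, ΣM about C: R_B^{BC}·10.75 = 468.1 + 160, so R_B^{BC} = 58.42 kN and R_C = 174 − 58.42 = 115.6 kN.
R_B = 50.51 + 58.42 = 108.9 kN.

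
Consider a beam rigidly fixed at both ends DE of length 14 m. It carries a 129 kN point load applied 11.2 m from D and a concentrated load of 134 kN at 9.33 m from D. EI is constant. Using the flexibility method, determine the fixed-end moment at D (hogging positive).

M_D = 196.9 kN·m

Take the two fixed-end moments M_D, M_E as redundants; the released structure is the simple span DE.
Simple-span end rotations at D and E under the given loads:
  at D: point load 129 at a = 11.2: Pab(L + b)/(6LEI) = 809.1/EI
  at E: point load 129 at a = 11.2: Pab(L + a)/(6LEI) = 1214/EI
  at D: point load 134 at a = 9.33: Pab(L + b)/(6LEI) = 1298/EI
  at E: point load 134 at a = 9.33: Pab(L + a)/(6LEI) = 1622/EI
  θ_D0 = 2107/EI,  θ_E0 = 2835/EI
Flexibility coefficients: a unit moment at one end gives L/(3EI) there and L/(6EI) at the far end, so f₁₁ = f₂₂ = 4.667/EI and f₁₂ = f₂₁ = 2.333/EI.
Compatibility — zero rotation at each built-in end:
  4.667 M_D + 2.333 M_E = 2107
  2.333 M_D + 4.667 M_E = 2835
Solving the pair gives M_D = 196.9 kN·m and M_E = 509.1 kN·m (hogging).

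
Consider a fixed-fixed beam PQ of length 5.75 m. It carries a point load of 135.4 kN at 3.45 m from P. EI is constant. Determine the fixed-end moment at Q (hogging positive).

M_Q = 112.1 kN·m

Release both end moments; the primary structure is a simply-supported span PQ with redundants M_P and M_Q.
End rotations of the released simple span under the applied load (×1/EI):
  at P: point load 135.4 at a = 3.45: Pab(L + b)/(6LEI) = 250.7/EI
  at Q: point load 135.4 at a = 3.45: Pab(L + a)/(6LEI) = 286.5/EI
  θ_P0 = 250.7/EI,  θ_Q0 = 286.5/EI
Flexibility coefficients: a unit moment at one end gives L/(3EI) there and L/(6EI) at the far end, so f₁₁ = f₂₂ = 1.917/EI and f₁₂ = f₂₁ = 0.9583/EI.
Compatibility — zero rotation at each built-in end:
  1.917 M_P + 0.9583 M_Q = 250.7
  0.9583 M_P + 1.917 M_Q = 286.5
Solving the pair gives M_P = 74.74 kN·m and M_Q = 112.1 kN·m (hogging).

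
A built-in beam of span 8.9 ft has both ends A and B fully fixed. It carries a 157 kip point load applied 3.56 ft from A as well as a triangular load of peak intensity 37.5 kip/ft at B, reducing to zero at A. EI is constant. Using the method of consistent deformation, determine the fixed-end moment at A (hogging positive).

M_A = 300.2 kip·ft

Release both end moments; the primary structure is a simply-supported span AB with redundants M_A and M_B.
On the primary (simply-supported) span, the end slopes from the loading are:
  at A: point load 157 at a = 3.56: Pab(L + b)/(6LEI) = 795.9/EI
  at B: point load 157 at a = 3.56: Pab(L + a)/(6LEI) = 696.4/EI
  at A: triangular load, peak 37.5: 7w₀L³/(360EI) = 514/EI
  at B: triangular load, peak 37.5: w₀L³/(45EI) = 587.5/EI
  θ_A0 = 1310/EI,  θ_B0 = 1284/EI
Flexibility coefficients: a unit moment at one end gives L/(3EI) there and L/(6EI) at the far end, so f₁₁ = f₂₂ = 2.967/EI and f₁₂ = f₂₁ = 1.483/EI.
Compatibility — zero rotation at each built-in end:
  2.967 M_A + 1.483 M_B = 1310
  1.483 M_A + 2.967 M_B = 1284
Solving the pair gives M_A = 300.2 kip·ft and M_B = 282.7 kip·ft (hogging).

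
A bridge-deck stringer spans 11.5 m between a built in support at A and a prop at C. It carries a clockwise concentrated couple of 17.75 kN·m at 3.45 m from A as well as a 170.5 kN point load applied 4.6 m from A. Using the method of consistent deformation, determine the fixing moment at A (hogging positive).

M_A = 380.6 kN·m

Remove the prop at C; the released (primary) structure is a cantilever built in at A.
Free-end deflection of the primary structure under the applied loading (downward +):
  clockwise couple 17.75 at a = 3.45: M₀a(2L − a)/(2EI) = 598.6/EI
  point load 170.5 at a = 4.6: Pa²(3L − a)/(6EI) = 17979/EI
  δ_0 = 18577/EI
Flexibility coefficient — unit upward force at C: δ_{CC} = L³/(3EI) = 507/EI.
The prop prevents deflection at C: R_C = δ_0/δ_{CC} = 18577/507 = 36.64 kN.
Moment equilibrium about A: M_A = Σ(load moments about A) − R_C·L = 802 − 36.64×11.5 = 380.6 kN·m.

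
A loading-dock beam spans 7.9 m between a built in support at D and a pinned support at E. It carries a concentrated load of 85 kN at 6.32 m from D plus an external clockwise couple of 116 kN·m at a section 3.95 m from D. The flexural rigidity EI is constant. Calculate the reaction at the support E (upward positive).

Release the roller at E. Primary structure: cantilever fixed at D.
Free-end deflection of the primary structure under the applied loading (downward +):
  point load 85 at a = 6.32: Pa²(3L − a)/(6EI) = 9834/EI
  clockwise couple 116 at a = 3.95: M₀a(2L − a)/(2EI) = 2715/EI
  δ_0 = 12549/EI
Flexibility coefficient — unit upward force at E: δ_{EE} = L³/(3EI) = 164.3/EI.
The prop prevents deflection at E: R_E = δ_0/δ_{EE} = 12549/164.3 = 76.36 kN.

R_E = 76.36 kN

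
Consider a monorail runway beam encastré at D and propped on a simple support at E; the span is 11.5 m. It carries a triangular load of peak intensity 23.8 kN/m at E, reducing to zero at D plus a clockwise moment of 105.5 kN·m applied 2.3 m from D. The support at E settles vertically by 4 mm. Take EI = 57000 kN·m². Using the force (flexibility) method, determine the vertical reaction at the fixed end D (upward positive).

Release the roller at E. Primary structure: cantilever fixed at D.
Deflection at E on the released cantilever, summing each load's contribution:
  triangular load, peak 23.8 at the free end: 11w₀L⁴/(120EI) = 38157/EI
  clockwise couple 105.5 at a = 2.3: M₀a(2L − a)/(2EI) = 2511/EI
  δ_0 = 40669/EI
Tip deflection under a unit load at E: L³/(3EI) = 507/EI.
With EI = 57000 kN·m²: δ_0 = 0.71349 m and δ_{EE} = 0.008894 m/kN.
Compatibility — the beam at E must follow the support down by 0.004 m: δ_0 − R_E·δ_{EE} = 0.004, so R_E = (0.71349 − 0.004)/0.008894 = 79.77 kN.
Vertical equilibrium: R_D = ΣP − R_E = 136.8 − 79.77 = 57.08 kN.

R_D = 57.08 kN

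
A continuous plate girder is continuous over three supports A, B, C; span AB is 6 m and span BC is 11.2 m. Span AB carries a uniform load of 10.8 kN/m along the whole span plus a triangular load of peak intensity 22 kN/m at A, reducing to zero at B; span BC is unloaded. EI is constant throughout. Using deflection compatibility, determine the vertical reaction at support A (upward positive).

R_A = 70.89 kN

Take M_B as the redundant. Released structure: two simple spans AB and BC with a hinge at B.
End slopes at the hinge B, treating each span as simply supported:
  span AB: UDL 10.8: wL³/(24EI) = 97.2/EI
  span AB: triangular load, peak 22: 7w₀L³/(360EI) = 92.4/EI
  relative rotation θ_0 = (189.6 + 0)/EI = 189.6/EI
A unit hogging moment at B produces rotation L₁/(3EI) + L₂/(3EI) = 5.733/EI.
Compatibility: M_B·(L₁+L₂)/(3EI) = θ_0, giving M_B = 33.07 kN·m (hogging).
Span AB, ΣM about A with M_B applied at B: R_B^{AB}·6 = 326.4 + 33.07, so R_B^{AB} = 59.91 kN and R_A = 130.8 − 59.91 = 70.89 kN.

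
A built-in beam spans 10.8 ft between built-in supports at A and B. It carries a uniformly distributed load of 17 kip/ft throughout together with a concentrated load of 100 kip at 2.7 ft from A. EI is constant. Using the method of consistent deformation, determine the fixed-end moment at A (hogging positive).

Take the two fixed-end moments M_A, M_B as redundants; the released structure is the simple span AB.
On the primary (simply-supported) span, the end slopes from the loading are:
  at A: UDL 17: wL³/(24EI) = 892.3/EI
  at B: UDL 17: wL³/(24EI) = 892.3/EI
  at A: point load 100 at a = 2.7: Pab(L + b)/(6LEI) = 637.9/EI
  at B: point load 100 at a = 2.7: Pab(L + a)/(6LEI) = 455.6/EI
  θ_A0 = 1530/EI,  θ_B0 = 1348/EI
Flexibility coefficients: a unit moment at one end gives L/(3EI) there and L/(6EI) at the far end, so f₁₁ = f₂₂ = 3.6/EI and f₁₂ = f₂₁ = 1.8/EI.
Compatibility — zero rotation at each built-in end:
  3.6 M_A + 1.8 M_B = 1530
  1.8 M_A + 3.6 M_B = 1348
Solving the pair gives M_A = 317.1 kip·ft and M_B = 215.9 kip·ft (hogging).

M_A = 317.1 kip·ft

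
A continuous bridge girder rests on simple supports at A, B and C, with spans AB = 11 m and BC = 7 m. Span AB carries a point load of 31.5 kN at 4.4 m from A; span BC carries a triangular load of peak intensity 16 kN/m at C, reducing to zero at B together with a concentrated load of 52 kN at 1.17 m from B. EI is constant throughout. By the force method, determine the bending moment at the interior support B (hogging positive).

Insert a hinge at B; M_B is the redundant, and each span becomes simply supported.
Rotations at B on the released spans (each span's end-slope, ×1/EI):
  span AB: point load 31.5 at a = 4.4: Pab(L + a)/(6LEI) = 213.4/EI
  span BC: triangular load, peak 16: 7w₀L³/(360EI) = 106.7/EI
  span BC: point load 52 at a = 1.17: Pab(L + b)/(6LEI) = 108.4/EI
  relative rotation θ_0 = (213.4 + 215.1)/EI = 428.5/EI
A unit hogging moment at B produces rotation L₁/(3EI) + L₂/(3EI) = 6/EI.
Slope continuity at B: θ_0 = M_B·6/EI, so M_B = 428.5/6 = 71.42 kN·m (hogging).

M_B = 71.42 kN·m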